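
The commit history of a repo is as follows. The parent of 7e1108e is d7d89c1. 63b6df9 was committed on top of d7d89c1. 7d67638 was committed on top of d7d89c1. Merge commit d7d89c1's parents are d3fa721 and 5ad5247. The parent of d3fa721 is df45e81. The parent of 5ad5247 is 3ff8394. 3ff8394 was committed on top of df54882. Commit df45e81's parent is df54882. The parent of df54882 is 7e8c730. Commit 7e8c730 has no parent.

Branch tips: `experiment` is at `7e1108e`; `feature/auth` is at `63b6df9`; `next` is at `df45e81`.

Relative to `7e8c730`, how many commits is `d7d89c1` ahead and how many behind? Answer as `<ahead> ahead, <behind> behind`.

6 ahead, 0 behind

Reachable from d7d89c1: {3ff8394, 5ad5247, 7e8c730, d3fa721, d7d89c1, df45e81, df54882}.
Reachable from 7e8c730: {7e8c730}.
Only in d7d89c1's history (ahead): {3ff8394, 5ad5247, d3fa721, d7d89c1, df45e81, df54882} — 6.
Only in 7e8c730's history (behind): {} — 0.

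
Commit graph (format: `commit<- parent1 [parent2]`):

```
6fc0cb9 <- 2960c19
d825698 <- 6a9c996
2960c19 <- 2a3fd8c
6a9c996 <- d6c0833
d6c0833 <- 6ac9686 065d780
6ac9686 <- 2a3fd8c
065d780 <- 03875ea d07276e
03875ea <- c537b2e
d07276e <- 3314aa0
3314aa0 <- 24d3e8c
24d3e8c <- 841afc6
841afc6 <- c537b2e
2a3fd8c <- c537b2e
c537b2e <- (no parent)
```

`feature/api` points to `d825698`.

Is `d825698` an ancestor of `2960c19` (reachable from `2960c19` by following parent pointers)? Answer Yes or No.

Ancestors of 2960c19: {2960c19, 2a3fd8c, c537b2e}.
d825698 is not in that set, so it is not an ancestor of 2960c19.

No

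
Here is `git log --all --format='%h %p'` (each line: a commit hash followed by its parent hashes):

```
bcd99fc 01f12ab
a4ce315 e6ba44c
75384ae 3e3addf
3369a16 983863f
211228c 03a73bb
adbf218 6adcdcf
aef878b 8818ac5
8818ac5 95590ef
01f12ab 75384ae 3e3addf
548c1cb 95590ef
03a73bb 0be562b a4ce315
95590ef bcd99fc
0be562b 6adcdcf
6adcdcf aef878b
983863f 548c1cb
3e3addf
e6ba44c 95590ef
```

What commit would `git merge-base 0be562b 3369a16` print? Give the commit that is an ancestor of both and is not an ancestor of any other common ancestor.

95590ef

Ancestors of 0be562b: {01f12ab, 0be562b, 3e3addf, 6adcdcf, 75384ae, 8818ac5, 95590ef, aef878b, bcd99fc}.
Ancestors of 3369a16: {01f12ab, 3369a16, 3e3addf, 548c1cb, 75384ae, 95590ef, 983863f, bcd99fc}.
Common ancestors: {01f12ab, 3e3addf, 75384ae, 95590ef, bcd99fc}.
Among these, 95590ef is not an ancestor of any other common ancestor — it is the merge base.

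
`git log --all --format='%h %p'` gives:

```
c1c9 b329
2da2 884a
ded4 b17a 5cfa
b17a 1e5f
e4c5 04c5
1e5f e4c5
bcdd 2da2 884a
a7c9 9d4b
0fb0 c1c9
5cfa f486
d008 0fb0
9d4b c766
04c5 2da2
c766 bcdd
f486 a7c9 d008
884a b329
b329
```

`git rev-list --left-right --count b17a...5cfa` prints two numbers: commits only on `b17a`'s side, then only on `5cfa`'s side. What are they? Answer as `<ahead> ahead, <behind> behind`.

Reachable from b17a: {04c5, 1e5f, 2da2, 884a, b17a, b329, e4c5}.
Reachable from 5cfa: {0fb0, 2da2, 5cfa, 884a, 9d4b, a7c9, b329, bcdd, c1c9, c766, d008, f486}.
Only in b17a's history (ahead): {04c5, 1e5f, b17a, e4c5} — 4.
Only in 5cfa's history (behind): {0fb0, 5cfa, 9d4b, a7c9, bcdd, c1c9, c766, d008, f486} — 9.

4 ahead, 9 behind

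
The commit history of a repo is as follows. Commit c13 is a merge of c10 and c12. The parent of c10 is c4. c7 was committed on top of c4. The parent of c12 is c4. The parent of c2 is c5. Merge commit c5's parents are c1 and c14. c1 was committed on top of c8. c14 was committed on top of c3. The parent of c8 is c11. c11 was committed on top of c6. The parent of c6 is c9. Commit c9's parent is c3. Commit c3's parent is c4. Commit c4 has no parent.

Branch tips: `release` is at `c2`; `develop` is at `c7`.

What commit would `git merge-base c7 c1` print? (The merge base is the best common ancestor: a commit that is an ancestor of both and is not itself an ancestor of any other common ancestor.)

c4

Ancestors of c7: {c4, c7}.
Ancestors of c1: {c1, c11, c3, c4, c6, c8, c9}.
Common ancestors: {c4}.
The only common ancestor is c4, so it is the merge base.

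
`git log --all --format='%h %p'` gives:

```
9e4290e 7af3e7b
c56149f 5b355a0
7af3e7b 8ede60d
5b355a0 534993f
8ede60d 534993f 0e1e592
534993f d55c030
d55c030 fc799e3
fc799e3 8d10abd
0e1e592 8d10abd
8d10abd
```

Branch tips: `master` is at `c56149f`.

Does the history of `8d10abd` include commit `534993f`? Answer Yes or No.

Ancestors of 8d10abd: {8d10abd}.
534993f is not in that set, so it is not an ancestor of 8d10abd.

No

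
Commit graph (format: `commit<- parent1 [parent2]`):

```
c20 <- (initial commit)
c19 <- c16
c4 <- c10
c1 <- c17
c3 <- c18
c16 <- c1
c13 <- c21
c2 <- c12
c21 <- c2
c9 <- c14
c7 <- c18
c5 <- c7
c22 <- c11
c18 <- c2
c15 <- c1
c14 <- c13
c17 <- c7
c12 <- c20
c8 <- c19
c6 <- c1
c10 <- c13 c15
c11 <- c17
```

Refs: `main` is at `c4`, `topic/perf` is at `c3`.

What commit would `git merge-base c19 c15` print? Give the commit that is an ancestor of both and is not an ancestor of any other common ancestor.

Ancestors of c19: {c1, c12, c16, c17, c18, c19, c2, c20, c7}.
Ancestors of c15: {c1, c12, c15, c17, c18, c2, c20, c7}.
Common ancestors: {c1, c12, c17, c18, c2, c20, c7}.
Among these, c1 is not an ancestor of any other common ancestor — it is the merge base.

c1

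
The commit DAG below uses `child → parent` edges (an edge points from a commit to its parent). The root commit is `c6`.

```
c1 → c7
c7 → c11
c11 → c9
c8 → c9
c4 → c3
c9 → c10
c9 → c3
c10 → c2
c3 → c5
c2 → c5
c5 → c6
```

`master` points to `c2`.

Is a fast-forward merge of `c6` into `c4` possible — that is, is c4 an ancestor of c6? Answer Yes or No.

A fast-forward from c4 to c6 is possible iff c4 is an ancestor of c6.
Ancestors of c6: {c6}.
c4 is not among them, so fast-forward is not possible.

No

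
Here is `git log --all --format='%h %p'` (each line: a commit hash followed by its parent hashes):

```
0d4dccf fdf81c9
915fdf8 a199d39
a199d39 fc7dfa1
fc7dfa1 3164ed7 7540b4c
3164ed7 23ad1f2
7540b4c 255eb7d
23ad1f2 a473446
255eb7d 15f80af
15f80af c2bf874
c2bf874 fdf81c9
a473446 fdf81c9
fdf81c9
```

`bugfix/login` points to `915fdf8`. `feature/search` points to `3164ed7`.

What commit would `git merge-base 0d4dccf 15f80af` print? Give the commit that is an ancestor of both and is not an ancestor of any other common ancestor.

fdf81c9

Ancestors of 0d4dccf: {0d4dccf, fdf81c9}.
Ancestors of 15f80af: {15f80af, c2bf874, fdf81c9}.
Common ancestors: {fdf81c9}.
The only common ancestor is fdf81c9, so it is the merge base.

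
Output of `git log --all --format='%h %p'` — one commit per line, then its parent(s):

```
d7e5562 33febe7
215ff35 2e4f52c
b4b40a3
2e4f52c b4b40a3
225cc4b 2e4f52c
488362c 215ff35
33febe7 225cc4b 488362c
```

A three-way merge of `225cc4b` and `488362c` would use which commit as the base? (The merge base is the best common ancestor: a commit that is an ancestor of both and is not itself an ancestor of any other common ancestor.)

2e4f52c

Ancestors of 225cc4b: {225cc4b, 2e4f52c, b4b40a3}.
Ancestors of 488362c: {215ff35, 2e4f52c, 488362c, b4b40a3}.
Common ancestors: {2e4f52c, b4b40a3}.
Among these, 2e4f52c is not an ancestor of any other common ancestor — it is the merge base.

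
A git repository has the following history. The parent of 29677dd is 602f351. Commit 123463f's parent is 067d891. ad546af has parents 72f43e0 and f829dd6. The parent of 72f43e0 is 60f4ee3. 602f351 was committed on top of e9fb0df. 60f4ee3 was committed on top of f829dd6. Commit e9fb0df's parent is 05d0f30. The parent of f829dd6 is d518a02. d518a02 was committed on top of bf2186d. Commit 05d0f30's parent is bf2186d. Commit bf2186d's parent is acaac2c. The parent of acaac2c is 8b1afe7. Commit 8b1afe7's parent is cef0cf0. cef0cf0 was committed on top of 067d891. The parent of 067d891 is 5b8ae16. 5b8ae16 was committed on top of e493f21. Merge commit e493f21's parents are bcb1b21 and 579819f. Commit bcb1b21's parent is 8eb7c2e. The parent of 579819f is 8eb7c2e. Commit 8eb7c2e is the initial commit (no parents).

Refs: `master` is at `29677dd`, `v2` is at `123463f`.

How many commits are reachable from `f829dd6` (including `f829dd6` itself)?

12

Walking parent pointers from f829dd6: reachable set = {067d891, 579819f, 5b8ae16, 8b1afe7, 8eb7c2e, acaac2c, bcb1b21, bf2186d, cef0cf0, d518a02, e493f21, f829dd6}.
That is 12 commits.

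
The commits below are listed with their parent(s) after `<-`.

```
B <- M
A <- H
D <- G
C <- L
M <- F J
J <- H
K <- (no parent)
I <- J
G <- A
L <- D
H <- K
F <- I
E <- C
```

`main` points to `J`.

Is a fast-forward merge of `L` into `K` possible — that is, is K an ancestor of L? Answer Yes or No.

Yes

A fast-forward from K to L is possible iff K is an ancestor of L.
Ancestors of L: {A, D, G, H, K, L}.
K is among them, so fast-forward is possible.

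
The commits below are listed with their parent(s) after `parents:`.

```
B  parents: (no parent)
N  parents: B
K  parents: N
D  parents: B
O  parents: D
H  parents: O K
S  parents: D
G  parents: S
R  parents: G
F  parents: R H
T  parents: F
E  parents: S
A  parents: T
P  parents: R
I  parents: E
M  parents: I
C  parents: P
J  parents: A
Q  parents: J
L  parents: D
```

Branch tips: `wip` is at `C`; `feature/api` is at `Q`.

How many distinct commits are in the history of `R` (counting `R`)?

Walking parent pointers from R: reachable set = {B, D, G, R, S}.
That is 5 commits.

5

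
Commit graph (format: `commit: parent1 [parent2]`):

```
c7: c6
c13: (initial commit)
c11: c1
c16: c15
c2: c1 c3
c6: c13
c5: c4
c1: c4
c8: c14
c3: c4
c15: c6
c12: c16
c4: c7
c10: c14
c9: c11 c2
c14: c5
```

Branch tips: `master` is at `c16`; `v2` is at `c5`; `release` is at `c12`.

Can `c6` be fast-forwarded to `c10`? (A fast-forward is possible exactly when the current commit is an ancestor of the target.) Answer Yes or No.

Yes

A fast-forward from c6 to c10 is possible iff c6 is an ancestor of c10.
Ancestors of c10: {c10, c13, c14, c4, c5, c6, c7}.
c6 is among them, so fast-forward is possible.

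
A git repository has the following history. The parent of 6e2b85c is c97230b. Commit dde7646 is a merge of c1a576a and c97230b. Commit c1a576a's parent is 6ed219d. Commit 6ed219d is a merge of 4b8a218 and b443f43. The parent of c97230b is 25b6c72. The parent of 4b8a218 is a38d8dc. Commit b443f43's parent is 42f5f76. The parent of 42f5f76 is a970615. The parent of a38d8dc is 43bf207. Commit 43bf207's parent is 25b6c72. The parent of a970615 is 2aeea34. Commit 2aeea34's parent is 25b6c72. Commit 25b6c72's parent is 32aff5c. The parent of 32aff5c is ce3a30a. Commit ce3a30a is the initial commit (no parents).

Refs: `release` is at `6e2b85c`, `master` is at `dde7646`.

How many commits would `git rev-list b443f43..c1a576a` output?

5

Reachable from c1a576a: {25b6c72, 2aeea34, 32aff5c, 42f5f76, 43bf207, 4b8a218, 6ed219d, a38d8dc, a970615, b443f43, c1a576a, ce3a30a}.
Reachable from b443f43: {25b6c72, 2aeea34, 32aff5c, 42f5f76, a970615, b443f43, ce3a30a}.
In c1a576a's history but not b443f43's: {43bf207, 4b8a218, 6ed219d, a38d8dc, c1a576a} — 5 commits.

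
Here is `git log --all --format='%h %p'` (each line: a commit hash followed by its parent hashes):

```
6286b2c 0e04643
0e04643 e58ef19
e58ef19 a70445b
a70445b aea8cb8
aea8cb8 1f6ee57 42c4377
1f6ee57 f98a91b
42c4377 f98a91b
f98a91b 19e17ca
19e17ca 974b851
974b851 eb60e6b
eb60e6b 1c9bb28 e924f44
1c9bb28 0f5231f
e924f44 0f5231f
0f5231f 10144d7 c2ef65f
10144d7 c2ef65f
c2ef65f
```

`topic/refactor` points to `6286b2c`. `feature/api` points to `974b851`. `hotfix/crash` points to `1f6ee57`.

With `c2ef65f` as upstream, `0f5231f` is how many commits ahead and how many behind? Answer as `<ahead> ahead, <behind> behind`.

2 ahead, 0 behind

Reachable from 0f5231f: {0f5231f, 10144d7, c2ef65f}.
Reachable from c2ef65f: {c2ef65f}.
Only in 0f5231f's history (ahead): {0f5231f, 10144d7} — 2.
Only in c2ef65f's history (behind): {} — 0.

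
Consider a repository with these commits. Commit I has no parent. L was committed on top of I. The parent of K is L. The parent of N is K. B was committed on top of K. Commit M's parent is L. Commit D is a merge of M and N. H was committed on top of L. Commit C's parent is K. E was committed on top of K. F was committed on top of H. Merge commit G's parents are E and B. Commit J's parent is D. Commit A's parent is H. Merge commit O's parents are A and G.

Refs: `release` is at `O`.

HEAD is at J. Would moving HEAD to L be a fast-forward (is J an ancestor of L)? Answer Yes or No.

No

A fast-forward from J to L is possible iff J is an ancestor of L.
Ancestors of L: {I, L}.
J is not among them, so fast-forward is not possible.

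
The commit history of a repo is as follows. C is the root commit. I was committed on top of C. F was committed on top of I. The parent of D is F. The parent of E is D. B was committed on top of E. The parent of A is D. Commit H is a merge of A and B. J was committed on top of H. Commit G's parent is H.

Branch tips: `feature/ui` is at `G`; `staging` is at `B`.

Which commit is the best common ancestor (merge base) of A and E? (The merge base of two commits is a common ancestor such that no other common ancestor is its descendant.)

D

Ancestors of A: {A, C, D, F, I}.
Ancestors of E: {C, D, E, F, I}.
Common ancestors: {C, D, F, I}.
Among these, D is not an ancestor of any other common ancestor — it is the merge base.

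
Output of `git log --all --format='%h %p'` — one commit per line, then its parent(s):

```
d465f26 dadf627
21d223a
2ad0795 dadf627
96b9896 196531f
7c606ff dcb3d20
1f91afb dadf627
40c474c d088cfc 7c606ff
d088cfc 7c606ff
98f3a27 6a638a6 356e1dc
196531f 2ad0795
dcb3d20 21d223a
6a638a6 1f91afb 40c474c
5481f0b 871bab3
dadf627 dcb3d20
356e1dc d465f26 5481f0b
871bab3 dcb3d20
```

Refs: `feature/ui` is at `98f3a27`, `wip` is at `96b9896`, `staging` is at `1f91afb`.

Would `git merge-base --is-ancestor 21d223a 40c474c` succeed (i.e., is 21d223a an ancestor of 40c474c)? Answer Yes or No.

Ancestors of 40c474c (commits reachable by following parents): {21d223a, 40c474c, 7c606ff, d088cfc, dcb3d20}.
21d223a is in that set, so it is an ancestor of 40c474c.

Yes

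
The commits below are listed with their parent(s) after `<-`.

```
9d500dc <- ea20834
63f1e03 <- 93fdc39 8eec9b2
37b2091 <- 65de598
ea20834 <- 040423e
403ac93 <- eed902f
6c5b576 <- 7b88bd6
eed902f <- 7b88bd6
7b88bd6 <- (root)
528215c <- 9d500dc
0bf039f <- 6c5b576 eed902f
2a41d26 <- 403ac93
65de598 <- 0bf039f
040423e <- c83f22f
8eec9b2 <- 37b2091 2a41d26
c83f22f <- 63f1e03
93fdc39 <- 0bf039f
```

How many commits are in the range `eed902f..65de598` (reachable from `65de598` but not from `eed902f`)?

3

Reachable from 65de598: {0bf039f, 65de598, 6c5b576, 7b88bd6, eed902f}.
Reachable from eed902f: {7b88bd6, eed902f}.
In 65de598's history but not eed902f's: {0bf039f, 65de598, 6c5b576} — 3 commits.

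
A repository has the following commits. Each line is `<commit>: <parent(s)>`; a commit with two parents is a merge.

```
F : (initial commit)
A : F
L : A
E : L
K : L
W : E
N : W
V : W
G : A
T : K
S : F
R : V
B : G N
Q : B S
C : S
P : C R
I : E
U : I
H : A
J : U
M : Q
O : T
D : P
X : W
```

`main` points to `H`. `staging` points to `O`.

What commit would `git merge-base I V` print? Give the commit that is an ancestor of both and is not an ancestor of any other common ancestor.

E

Ancestors of I: {A, E, F, I, L}.
Ancestors of V: {A, E, F, L, V, W}.
Common ancestors: {A, E, F, L}.
Among these, E is not an ancestor of any other common ancestor — it is the merge base.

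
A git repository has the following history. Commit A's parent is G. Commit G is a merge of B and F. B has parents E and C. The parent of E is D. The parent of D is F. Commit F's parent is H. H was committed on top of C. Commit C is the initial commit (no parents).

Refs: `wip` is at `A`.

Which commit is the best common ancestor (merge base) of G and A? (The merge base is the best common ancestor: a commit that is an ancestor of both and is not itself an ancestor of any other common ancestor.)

Ancestors of G: {B, C, D, E, F, G, H}.
Ancestors of A: {A, B, C, D, E, F, G, H}.
Common ancestors: {B, C, D, E, F, G, H}.
Among these, G is not an ancestor of any other common ancestor — it is the merge base.

G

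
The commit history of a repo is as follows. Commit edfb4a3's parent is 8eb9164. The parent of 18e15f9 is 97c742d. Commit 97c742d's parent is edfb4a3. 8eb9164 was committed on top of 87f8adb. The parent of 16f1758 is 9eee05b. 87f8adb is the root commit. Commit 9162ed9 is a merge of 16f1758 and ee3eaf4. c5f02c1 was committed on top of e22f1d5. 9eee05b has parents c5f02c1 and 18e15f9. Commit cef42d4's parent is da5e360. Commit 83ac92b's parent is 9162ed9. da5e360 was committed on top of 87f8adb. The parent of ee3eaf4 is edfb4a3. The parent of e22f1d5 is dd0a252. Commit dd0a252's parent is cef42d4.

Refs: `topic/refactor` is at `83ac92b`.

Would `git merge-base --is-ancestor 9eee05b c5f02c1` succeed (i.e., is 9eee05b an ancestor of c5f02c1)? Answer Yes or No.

Ancestors of c5f02c1: {87f8adb, c5f02c1, cef42d4, da5e360, dd0a252, e22f1d5}.
9eee05b is not in that set, so it is not an ancestor of c5f02c1.

No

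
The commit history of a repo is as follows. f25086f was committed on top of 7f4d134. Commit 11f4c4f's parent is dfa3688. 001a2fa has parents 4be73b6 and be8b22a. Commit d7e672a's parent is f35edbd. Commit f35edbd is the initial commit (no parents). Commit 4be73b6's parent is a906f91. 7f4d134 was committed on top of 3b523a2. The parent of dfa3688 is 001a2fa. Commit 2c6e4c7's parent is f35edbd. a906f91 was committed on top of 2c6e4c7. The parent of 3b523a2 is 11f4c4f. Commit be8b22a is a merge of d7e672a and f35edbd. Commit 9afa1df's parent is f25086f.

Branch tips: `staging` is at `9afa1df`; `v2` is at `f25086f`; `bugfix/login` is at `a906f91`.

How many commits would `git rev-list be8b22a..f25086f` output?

9

Reachable from f25086f: {001a2fa, 11f4c4f, 2c6e4c7, 3b523a2, 4be73b6, 7f4d134, a906f91, be8b22a, d7e672a, dfa3688, f25086f, f35edbd}.
Reachable from be8b22a: {be8b22a, d7e672a, f35edbd}.
In f25086f's history but not be8b22a's: {001a2fa, 11f4c4f, 2c6e4c7, 3b523a2, 4be73b6, 7f4d134, a906f91, dfa3688, f25086f} — 9 commits.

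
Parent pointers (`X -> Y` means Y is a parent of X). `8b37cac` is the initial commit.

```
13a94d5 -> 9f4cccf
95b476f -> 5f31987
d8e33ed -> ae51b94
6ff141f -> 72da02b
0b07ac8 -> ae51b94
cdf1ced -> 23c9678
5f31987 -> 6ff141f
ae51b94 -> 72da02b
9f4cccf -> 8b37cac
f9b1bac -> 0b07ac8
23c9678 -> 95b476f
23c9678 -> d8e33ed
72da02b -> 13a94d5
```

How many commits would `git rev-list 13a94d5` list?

Walking parent pointers from 13a94d5: reachable set = {13a94d5, 8b37cac, 9f4cccf}.
That is 3 commits.

3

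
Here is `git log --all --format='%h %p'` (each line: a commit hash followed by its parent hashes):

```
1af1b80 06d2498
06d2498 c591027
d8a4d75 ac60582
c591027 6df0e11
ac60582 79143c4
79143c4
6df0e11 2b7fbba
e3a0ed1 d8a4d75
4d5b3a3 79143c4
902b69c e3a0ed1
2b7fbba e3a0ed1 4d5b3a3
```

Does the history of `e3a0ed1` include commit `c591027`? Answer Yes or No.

No

Ancestors of e3a0ed1: {79143c4, ac60582, d8a4d75, e3a0ed1}.
c591027 is not in that set, so it is not an ancestor of e3a0ed1.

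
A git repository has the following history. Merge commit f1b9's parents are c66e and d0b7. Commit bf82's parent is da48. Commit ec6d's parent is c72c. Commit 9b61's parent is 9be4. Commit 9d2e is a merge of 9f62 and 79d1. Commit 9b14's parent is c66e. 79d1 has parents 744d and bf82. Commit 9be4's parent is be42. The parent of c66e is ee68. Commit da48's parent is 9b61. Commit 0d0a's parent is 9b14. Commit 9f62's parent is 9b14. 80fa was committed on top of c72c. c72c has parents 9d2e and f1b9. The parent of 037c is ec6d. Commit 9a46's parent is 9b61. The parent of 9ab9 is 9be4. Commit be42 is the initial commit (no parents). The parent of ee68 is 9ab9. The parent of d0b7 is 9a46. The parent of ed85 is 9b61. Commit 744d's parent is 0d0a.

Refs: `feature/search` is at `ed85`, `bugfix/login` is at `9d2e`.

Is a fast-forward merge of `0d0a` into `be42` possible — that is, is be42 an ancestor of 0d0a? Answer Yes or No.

Yes

A fast-forward from be42 to 0d0a is possible iff be42 is an ancestor of 0d0a.
Ancestors of 0d0a: {0d0a, 9ab9, 9b14, 9be4, be42, c66e, ee68}.
be42 is among them, so fast-forward is possible.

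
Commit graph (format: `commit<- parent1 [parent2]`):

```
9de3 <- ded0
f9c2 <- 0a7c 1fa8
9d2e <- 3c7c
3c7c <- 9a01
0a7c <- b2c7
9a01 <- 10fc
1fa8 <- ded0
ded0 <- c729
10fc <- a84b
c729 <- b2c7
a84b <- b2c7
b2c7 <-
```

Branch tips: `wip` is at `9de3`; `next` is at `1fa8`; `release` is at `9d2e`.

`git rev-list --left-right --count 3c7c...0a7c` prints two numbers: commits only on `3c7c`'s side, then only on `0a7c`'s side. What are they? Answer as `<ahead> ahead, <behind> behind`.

Reachable from 3c7c: {10fc, 3c7c, 9a01, a84b, b2c7}.
Reachable from 0a7c: {0a7c, b2c7}.
Only in 3c7c's history (ahead): {10fc, 3c7c, 9a01, a84b} — 4.
Only in 0a7c's history (behind): {0a7c} — 1.

4 ahead, 1 behind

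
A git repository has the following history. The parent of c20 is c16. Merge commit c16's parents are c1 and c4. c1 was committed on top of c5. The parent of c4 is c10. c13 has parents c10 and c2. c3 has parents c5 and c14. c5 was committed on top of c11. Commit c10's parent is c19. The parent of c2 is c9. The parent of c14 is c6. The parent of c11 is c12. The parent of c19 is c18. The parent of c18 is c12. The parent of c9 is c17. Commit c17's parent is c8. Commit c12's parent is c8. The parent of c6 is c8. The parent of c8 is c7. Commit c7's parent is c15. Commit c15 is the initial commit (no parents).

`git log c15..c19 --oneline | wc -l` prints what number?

5

Reachable from c19: {c12, c15, c18, c19, c7, c8}.
Reachable from c15: {c15}.
In c19's history but not c15's: {c12, c18, c19, c7, c8} — 5 commits.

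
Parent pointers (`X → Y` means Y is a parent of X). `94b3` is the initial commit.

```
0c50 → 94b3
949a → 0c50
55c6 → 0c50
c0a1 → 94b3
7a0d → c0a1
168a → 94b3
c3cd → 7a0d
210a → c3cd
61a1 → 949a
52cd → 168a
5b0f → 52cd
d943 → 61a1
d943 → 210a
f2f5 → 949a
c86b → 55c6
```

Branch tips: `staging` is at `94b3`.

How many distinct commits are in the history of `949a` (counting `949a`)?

3

Walking parent pointers from 949a: reachable set = {0c50, 949a, 94b3}.
That is 3 commits.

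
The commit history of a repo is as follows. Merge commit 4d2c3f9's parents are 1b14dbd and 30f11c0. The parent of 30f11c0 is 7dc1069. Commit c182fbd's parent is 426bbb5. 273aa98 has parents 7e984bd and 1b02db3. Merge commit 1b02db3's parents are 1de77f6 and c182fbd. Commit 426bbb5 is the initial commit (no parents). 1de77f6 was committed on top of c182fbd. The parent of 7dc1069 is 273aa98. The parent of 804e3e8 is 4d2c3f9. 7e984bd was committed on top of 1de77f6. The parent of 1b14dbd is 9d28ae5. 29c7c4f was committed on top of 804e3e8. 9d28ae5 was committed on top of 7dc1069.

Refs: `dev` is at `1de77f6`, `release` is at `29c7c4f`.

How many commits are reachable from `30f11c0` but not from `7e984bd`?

Reachable from 30f11c0: {1b02db3, 1de77f6, 273aa98, 30f11c0, 426bbb5, 7dc1069, 7e984bd, c182fbd}.
Reachable from 7e984bd: {1de77f6, 426bbb5, 7e984bd, c182fbd}.
In 30f11c0's history but not 7e984bd's: {1b02db3, 273aa98, 30f11c0, 7dc1069} — 4 commits.

4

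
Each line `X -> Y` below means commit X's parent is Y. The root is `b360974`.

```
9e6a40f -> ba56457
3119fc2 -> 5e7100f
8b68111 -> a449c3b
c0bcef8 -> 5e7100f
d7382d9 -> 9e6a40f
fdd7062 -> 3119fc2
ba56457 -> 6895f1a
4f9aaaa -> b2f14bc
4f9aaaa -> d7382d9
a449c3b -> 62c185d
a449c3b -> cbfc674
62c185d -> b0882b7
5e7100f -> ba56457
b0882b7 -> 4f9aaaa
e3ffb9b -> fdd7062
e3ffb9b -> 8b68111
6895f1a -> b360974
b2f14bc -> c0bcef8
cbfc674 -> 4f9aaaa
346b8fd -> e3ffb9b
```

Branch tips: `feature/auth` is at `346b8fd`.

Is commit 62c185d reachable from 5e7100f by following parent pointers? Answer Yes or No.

No

Ancestors of 5e7100f: {5e7100f, 6895f1a, b360974, ba56457}.
62c185d is not in that set, so it is not an ancestor of 5e7100f.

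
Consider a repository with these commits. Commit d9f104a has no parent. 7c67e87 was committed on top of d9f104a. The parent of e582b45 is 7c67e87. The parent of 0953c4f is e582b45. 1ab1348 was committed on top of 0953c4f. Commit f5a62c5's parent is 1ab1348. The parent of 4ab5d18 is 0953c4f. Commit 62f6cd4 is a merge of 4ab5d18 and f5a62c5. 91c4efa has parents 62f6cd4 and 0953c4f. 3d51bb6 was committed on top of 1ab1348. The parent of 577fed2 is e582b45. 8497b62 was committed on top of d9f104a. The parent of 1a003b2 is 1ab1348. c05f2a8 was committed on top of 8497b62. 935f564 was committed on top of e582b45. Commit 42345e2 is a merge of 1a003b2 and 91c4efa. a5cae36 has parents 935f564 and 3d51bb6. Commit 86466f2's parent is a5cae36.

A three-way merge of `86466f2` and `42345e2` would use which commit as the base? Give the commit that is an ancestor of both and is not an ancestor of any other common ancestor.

Ancestors of 86466f2: {0953c4f, 1ab1348, 3d51bb6, 7c67e87, 86466f2, 935f564, a5cae36, d9f104a, e582b45}.
Ancestors of 42345e2: {0953c4f, 1a003b2, 1ab1348, 42345e2, 4ab5d18, 62f6cd4, 7c67e87, 91c4efa, d9f104a, e582b45, f5a62c5}.
Common ancestors: {0953c4f, 1ab1348, 7c67e87, d9f104a, e582b45}.
Among these, 1ab1348 is not an ancestor of any other common ancestor — it is the merge base.

1ab1348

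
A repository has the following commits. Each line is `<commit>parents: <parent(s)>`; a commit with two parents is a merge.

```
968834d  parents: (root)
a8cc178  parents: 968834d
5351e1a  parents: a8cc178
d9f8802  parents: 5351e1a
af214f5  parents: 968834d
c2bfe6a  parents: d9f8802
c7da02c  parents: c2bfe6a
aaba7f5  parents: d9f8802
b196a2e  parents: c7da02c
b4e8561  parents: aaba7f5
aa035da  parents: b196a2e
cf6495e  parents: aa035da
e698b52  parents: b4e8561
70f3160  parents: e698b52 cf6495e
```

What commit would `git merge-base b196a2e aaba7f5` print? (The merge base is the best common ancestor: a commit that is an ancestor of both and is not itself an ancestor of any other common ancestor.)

d9f8802

Ancestors of b196a2e: {5351e1a, 968834d, a8cc178, b196a2e, c2bfe6a, c7da02c, d9f8802}.
Ancestors of aaba7f5: {5351e1a, 968834d, a8cc178, aaba7f5, d9f8802}.
Common ancestors: {5351e1a, 968834d, a8cc178, d9f8802}.
Among these, d9f8802 is not an ancestor of any other common ancestor — it is the merge base.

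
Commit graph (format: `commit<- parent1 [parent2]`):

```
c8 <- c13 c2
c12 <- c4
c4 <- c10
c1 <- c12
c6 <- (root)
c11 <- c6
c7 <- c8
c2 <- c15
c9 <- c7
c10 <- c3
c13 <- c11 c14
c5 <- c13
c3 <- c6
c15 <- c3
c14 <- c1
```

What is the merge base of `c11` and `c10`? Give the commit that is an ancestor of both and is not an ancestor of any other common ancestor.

c6

Ancestors of c11: {c11, c6}.
Ancestors of c10: {c10, c3, c6}.
Common ancestors: {c6}.
The only common ancestor is c6, so it is the merge base.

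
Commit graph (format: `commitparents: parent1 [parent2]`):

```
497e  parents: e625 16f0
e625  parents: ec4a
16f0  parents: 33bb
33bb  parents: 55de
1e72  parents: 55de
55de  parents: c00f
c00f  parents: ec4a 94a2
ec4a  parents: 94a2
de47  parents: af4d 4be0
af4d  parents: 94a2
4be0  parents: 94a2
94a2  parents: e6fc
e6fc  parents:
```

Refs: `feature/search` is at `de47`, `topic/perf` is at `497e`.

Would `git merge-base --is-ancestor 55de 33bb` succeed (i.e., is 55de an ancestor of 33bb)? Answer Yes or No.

Ancestors of 33bb (commits reachable by following parents): {33bb, 55de, 94a2, c00f, e6fc, ec4a}.
55de is in that set, so it is an ancestor of 33bb.

Yes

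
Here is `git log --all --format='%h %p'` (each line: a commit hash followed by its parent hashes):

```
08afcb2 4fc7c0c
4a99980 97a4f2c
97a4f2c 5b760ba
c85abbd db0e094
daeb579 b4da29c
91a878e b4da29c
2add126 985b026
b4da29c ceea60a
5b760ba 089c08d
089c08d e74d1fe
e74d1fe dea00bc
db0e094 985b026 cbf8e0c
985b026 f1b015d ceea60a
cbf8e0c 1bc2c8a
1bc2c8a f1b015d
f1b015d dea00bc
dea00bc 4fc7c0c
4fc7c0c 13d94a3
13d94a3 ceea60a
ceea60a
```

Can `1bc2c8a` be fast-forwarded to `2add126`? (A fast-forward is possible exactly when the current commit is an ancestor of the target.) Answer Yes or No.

A fast-forward from 1bc2c8a to 2add126 is possible iff 1bc2c8a is an ancestor of 2add126.
Ancestors of 2add126: {13d94a3, 2add126, 4fc7c0c, 985b026, ceea60a, dea00bc, f1b015d}.
1bc2c8a is not among them, so fast-forward is not possible.

No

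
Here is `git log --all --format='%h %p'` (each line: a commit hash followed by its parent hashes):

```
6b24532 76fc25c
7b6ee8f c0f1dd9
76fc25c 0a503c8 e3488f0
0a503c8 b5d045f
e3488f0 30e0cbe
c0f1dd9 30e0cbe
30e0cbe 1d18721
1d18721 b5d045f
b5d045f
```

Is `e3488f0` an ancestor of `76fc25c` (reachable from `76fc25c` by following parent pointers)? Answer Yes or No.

Yes

Ancestors of 76fc25c (commits reachable by following parents): {0a503c8, 1d18721, 30e0cbe, 76fc25c, b5d045f, e3488f0}.
e3488f0 is in that set, so it is an ancestor of 76fc25c.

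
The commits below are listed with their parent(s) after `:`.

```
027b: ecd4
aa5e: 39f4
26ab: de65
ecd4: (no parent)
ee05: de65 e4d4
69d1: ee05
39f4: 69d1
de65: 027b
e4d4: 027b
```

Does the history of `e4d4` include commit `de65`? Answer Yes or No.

No

Ancestors of e4d4: {027b, e4d4, ecd4}.
de65 is not in that set, so it is not an ancestor of e4d4.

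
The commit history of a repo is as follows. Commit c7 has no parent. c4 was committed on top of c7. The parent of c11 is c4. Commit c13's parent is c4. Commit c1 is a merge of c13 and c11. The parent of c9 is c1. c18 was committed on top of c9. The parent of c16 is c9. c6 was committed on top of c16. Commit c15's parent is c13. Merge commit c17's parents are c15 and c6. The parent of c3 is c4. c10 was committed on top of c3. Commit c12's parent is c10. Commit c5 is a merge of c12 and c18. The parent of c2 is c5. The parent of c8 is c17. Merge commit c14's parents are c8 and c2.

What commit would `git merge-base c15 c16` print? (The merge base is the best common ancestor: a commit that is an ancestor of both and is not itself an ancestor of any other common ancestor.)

c13

Ancestors of c15: {c13, c15, c4, c7}.
Ancestors of c16: {c1, c11, c13, c16, c4, c7, c9}.
Common ancestors: {c13, c4, c7}.
Among these, c13 is not an ancestor of any other common ancestor — it is the merge base.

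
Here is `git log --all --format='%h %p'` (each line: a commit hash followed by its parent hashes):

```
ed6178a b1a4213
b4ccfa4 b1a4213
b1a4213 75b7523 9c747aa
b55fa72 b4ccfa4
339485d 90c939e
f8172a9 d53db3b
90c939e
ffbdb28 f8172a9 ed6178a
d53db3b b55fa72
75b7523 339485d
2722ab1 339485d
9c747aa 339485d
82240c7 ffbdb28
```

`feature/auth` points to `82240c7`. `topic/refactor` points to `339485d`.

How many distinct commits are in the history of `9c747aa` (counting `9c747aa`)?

3

Walking parent pointers from 9c747aa: reachable set = {339485d, 90c939e, 9c747aa}.
That is 3 commits.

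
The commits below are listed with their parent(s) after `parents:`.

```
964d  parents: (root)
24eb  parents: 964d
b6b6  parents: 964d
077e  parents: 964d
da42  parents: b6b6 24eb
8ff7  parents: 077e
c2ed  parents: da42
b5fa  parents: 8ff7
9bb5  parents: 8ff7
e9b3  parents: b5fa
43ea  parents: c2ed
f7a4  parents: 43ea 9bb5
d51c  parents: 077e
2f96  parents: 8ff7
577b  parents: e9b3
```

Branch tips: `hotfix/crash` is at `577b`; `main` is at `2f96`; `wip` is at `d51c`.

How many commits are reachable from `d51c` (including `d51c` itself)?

3

Walking parent pointers from d51c: reachable set = {077e, 964d, d51c}.
That is 3 commits.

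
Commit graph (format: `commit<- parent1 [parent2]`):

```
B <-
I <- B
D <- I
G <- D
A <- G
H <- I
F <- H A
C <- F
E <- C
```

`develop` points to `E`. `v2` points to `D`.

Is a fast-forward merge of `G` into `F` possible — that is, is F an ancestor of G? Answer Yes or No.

No

A fast-forward from F to G is possible iff F is an ancestor of G.
Ancestors of G: {B, D, G, I}.
F is not among them, so fast-forward is not possible.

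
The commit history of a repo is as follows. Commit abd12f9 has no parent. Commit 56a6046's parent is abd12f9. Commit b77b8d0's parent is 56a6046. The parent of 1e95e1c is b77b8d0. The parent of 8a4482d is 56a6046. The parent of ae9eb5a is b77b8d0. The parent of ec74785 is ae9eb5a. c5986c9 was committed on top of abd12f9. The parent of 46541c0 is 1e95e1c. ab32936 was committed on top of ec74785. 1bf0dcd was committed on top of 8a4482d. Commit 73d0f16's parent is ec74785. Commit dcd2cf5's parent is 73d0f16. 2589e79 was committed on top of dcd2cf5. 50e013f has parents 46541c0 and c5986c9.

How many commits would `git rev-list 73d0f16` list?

Walking parent pointers from 73d0f16: reachable set = {56a6046, 73d0f16, abd12f9, ae9eb5a, b77b8d0, ec74785}.
That is 6 commits.

6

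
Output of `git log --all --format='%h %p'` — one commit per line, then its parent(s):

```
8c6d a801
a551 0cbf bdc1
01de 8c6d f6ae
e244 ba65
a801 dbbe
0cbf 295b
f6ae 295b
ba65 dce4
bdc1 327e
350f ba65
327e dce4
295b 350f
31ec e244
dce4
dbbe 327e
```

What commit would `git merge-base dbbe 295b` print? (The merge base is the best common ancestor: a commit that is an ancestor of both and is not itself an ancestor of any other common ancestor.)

dce4

Ancestors of dbbe: {327e, dbbe, dce4}.
Ancestors of 295b: {295b, 350f, ba65, dce4}.
Common ancestors: {dce4}.
The only common ancestor is dce4, so it is the merge base.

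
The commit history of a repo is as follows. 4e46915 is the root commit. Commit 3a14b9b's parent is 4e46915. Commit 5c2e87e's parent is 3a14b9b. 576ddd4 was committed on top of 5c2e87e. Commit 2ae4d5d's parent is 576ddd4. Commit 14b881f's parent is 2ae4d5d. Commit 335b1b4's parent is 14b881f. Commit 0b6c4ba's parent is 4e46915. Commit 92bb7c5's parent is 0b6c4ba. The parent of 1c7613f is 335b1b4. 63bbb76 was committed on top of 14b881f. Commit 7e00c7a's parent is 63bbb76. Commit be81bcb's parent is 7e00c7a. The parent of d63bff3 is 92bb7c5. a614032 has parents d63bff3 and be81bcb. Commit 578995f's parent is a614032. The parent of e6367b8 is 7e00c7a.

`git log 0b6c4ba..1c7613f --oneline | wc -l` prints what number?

7

Reachable from 1c7613f: {14b881f, 1c7613f, 2ae4d5d, 335b1b4, 3a14b9b, 4e46915, 576ddd4, 5c2e87e}.
Reachable from 0b6c4ba: {0b6c4ba, 4e46915}.
In 1c7613f's history but not 0b6c4ba's: {14b881f, 1c7613f, 2ae4d5d, 335b1b4, 3a14b9b, 576ddd4, 5c2e87e} — 7 commits.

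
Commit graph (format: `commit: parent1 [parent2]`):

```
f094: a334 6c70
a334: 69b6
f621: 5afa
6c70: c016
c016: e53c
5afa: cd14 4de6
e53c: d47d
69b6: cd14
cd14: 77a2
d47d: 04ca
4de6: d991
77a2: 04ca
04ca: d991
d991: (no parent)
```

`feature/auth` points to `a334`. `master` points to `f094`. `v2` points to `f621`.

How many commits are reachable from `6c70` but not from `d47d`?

Reachable from 6c70: {04ca, 6c70, c016, d47d, d991, e53c}.
Reachable from d47d: {04ca, d47d, d991}.
In 6c70's history but not d47d's: {6c70, c016, e53c} — 3 commits.

3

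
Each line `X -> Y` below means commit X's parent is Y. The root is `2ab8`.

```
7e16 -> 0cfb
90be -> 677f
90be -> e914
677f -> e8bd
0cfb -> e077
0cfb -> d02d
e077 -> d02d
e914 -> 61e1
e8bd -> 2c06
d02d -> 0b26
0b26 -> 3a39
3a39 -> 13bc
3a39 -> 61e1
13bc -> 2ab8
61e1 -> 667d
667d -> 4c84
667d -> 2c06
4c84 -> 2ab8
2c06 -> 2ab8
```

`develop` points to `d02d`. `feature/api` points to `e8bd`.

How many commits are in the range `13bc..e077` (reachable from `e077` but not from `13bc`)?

Reachable from e077: {0b26, 13bc, 2ab8, 2c06, 3a39, 4c84, 61e1, 667d, d02d, e077}.
Reachable from 13bc: {13bc, 2ab8}.
In e077's history but not 13bc's: {0b26, 2c06, 3a39, 4c84, 61e1, 667d, d02d, e077} — 8 commits.

8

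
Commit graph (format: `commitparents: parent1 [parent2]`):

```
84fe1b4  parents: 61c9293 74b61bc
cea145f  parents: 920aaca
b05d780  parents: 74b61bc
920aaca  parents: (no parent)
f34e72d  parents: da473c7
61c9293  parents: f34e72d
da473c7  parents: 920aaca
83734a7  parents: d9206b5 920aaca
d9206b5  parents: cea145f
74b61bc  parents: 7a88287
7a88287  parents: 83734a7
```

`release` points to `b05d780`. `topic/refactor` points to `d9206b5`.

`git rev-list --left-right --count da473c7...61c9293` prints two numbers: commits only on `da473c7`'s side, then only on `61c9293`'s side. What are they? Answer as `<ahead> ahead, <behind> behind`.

0 ahead, 2 behind

Reachable from da473c7: {920aaca, da473c7}.
Reachable from 61c9293: {61c9293, 920aaca, da473c7, f34e72d}.
Only in da473c7's history (ahead): {} — 0.
Only in 61c9293's history (behind): {61c9293, f34e72d} — 2.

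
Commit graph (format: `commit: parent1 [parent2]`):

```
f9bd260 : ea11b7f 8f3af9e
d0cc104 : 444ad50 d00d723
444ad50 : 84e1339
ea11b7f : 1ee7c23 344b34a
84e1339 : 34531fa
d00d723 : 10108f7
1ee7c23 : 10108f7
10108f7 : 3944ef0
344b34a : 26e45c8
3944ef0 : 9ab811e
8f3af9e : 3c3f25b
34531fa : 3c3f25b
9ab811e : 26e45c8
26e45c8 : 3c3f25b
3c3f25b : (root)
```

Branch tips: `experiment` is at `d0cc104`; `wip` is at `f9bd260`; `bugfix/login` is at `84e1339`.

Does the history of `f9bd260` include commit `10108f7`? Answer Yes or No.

Ancestors of f9bd260 (commits reachable by following parents): {10108f7, 1ee7c23, 26e45c8, 344b34a, 3944ef0, 3c3f25b, 8f3af9e, 9ab811e, ea11b7f, f9bd260}.
10108f7 is in that set, so it is an ancestor of f9bd260.

Yes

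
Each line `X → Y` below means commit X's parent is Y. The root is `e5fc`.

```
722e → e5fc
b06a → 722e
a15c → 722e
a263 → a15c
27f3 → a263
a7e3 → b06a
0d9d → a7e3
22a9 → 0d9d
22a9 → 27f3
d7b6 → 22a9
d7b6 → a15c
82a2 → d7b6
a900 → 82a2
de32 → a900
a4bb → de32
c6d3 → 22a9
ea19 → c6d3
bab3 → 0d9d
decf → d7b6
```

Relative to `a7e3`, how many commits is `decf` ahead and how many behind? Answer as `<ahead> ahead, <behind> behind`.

Reachable from decf: {0d9d, 22a9, 27f3, 722e, a15c, a263, a7e3, b06a, d7b6, decf, e5fc}.
Reachable from a7e3: {722e, a7e3, b06a, e5fc}.
Only in decf's history (ahead): {0d9d, 22a9, 27f3, a15c, a263, d7b6, decf} — 7.
Only in a7e3's history (behind): {} — 0.

7 ahead, 0 behind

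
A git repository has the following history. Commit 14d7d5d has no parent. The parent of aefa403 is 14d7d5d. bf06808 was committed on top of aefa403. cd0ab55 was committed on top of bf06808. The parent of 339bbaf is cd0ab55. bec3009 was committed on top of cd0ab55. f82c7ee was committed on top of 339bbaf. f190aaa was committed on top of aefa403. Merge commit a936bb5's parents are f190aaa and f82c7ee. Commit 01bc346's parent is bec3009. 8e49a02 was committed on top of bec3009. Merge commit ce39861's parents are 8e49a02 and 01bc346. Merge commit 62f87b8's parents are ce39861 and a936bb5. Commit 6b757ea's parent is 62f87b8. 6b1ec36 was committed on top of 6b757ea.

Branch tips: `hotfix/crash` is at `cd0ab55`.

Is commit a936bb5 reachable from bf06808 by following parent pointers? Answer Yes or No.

Ancestors of bf06808: {14d7d5d, aefa403, bf06808}.
a936bb5 is not in that set, so it is not an ancestor of bf06808.

No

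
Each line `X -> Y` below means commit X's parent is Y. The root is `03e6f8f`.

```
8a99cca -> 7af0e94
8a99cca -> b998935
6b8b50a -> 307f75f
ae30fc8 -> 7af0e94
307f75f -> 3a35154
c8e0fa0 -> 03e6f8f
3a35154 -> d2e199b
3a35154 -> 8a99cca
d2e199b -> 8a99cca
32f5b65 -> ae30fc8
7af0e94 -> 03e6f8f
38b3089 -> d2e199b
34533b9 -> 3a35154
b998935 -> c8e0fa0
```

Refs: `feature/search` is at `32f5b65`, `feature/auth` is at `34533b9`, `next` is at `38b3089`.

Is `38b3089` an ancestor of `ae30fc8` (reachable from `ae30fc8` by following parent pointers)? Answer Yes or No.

No

Ancestors of ae30fc8: {03e6f8f, 7af0e94, ae30fc8}.
38b3089 is not in that set, so it is not an ancestor of ae30fc8.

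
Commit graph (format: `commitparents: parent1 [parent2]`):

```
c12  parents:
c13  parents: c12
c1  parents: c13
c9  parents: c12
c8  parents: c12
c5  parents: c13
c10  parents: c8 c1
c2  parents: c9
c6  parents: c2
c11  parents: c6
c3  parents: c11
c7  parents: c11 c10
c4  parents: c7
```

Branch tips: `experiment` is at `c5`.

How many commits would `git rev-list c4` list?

Walking parent pointers from c4: reachable set = {c1, c10, c11, c12, c13, c2, c4, c6, c7, c8, c9}.
That is 11 commits.

11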